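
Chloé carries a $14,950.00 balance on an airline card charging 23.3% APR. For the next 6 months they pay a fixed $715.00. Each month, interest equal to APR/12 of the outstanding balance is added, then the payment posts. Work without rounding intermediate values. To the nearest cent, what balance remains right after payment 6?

Monthly rate r = 23.3%/12 = 1.94167% = 0.0194167.
Each month: B ← B·(1+r) − $715.00.
Month 1: interest $290.28; balance after payment $14,525.28.
Month 2: interest $282.03; balance after payment $14,092.31.
Month 3: interest $273.63; balance after payment $13,650.94.
Month 4: interest $265.06; balance after payment $13,200.99.
Month 5: interest $256.32; balance after payment $12,742.31.
Month 6: interest $247.41; balance after payment $12,274.73.

$12,274.73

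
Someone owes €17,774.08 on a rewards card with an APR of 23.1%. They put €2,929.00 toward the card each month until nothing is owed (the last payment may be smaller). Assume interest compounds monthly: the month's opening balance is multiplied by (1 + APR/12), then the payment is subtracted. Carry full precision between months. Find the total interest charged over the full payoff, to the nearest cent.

€1,315.12

Monthly rate r = 23.1%/12 = 1.925% = 0.01925.
Payoff takes n = ⌈−ln(1 − rB₀/P)/ln(1+r)⌉ = ⌈6.515⌉ = 7 payments; the last is €1,515.20.
Total paid = 6·€2,929.00 + €1,515.20 = €19,089.20.
Total interest = total paid − principal = €19,089.20 − €17,774.08 = €1,315.12.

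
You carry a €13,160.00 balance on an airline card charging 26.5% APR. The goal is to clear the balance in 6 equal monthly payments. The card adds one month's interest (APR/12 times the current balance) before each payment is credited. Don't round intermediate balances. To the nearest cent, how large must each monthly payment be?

Monthly rate r = 26.5%/12 = 2.20833% = 0.0220833.
Level-payment amortization: P = B₀·r / (1 − (1+r)^(−n)) = 13160.00·0.0220833 / (1 − 1.02208^(−6)).
Denominator 1 − (1+r)^(−6) = 0.12283325.
P = 290.617 / 0.12283325 ≈ 2365.94.

€2,365.94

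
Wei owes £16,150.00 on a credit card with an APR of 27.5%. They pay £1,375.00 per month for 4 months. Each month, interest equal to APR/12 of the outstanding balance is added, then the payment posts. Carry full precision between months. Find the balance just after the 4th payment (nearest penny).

£11,990.12

Monthly rate r = 27.5%/12 = 2.29167% = 0.0229167.
Each month: B ← B·(1+r) − £1,375.00.
Month 1: interest £370.10; balance after payment £15,145.10.
Month 2: interest £347.08; balance after payment £14,117.18.
Month 3: interest £323.52; balance after payment £13,065.70.
Month 4: interest £299.42; balance after payment £11,990.12.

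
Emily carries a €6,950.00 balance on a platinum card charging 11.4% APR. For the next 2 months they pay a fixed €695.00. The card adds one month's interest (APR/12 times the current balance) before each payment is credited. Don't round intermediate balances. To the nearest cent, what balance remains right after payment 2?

€5,686.07

Monthly rate r = 11.4%/12 = 0.95% = 0.0095.
Each month: B ← B·(1+r) − €695.00.
Month 1: interest €66.02; balance after payment €6,321.02.
Month 2: interest €60.05; balance after payment €5,686.07.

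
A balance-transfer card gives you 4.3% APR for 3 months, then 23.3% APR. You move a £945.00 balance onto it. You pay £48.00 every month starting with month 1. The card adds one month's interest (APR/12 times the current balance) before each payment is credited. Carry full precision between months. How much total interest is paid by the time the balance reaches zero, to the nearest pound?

£191

Promo months 1–3 at r₀ = 4.3%/12 = 0.00358333; months 4+ at r₁ = 23.3%/12 = 0.0194167.
After month 3: iterate B ← B·(1+r₀) − £48.00 for 3 months → £810.68.
Then at r₁ with £48.00/mo: n₂ = −ln(1 − r₁·B/P)/ln(1+r₁) ≈ 20.66 → 21 more payments.
Total paid = 23·£48.00 + £32.01 = £1,136.01; interest = £1,136.01 − £945.00 = £191.01.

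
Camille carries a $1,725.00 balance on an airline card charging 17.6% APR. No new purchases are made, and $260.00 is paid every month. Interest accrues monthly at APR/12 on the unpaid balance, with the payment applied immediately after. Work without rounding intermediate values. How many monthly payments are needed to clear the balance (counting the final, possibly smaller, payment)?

Monthly rate r = 17.6%/12 = 1.46667% = 0.0146667.
Recurrence: B ← B·(1+r) − $260.00.
Month 1: interest $25.30; balance after payment $1,490.30.
Month 2: interest $21.86; balance after payment $1,252.16.
Closed form: n = −ln(1 − rB₀/P)/ln(1+r) = −ln(0.90269)/ln(1.01467) ≈ 7.031, so the balance reaches zero during payment 8.

8 months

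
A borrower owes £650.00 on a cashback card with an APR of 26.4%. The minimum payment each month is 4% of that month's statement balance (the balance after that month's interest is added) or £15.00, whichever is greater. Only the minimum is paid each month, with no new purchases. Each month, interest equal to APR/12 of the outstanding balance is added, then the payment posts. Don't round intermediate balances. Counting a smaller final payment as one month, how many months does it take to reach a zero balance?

Monthly rate r = 26.4%/12 = 2.2% = 0.022.
While 4% of the post-interest balance exceeds £15.00, each month B ← (B·(1+r))·(1 − 0.04), i.e. B shrinks by the factor (1+r)·0.96 = 0.98112.
This holds for months 1–30. Entering month 31 the balance is £366.92; 4% of the post-interest balance is now below £15.00, so the flat £15.00 minimum applies from here.
From month 31 a fixed £15.00 at rate r clears £366.92 in 36 more payments. Total: 30 + 36 = 66 months.

66 months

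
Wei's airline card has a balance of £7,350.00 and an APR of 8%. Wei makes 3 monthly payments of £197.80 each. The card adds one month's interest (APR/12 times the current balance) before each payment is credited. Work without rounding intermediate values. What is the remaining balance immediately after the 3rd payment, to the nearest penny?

Monthly rate r = 8%/12 = 0.666667% = 0.00666667.
Each month: B ← B·(1+r) − £197.80.
Month 1: interest £49.00; balance after payment £7,201.20.
Month 2: interest £48.01; balance after payment £7,051.41.
Month 3: interest £47.01; balance after payment £6,900.62.

£6,900.62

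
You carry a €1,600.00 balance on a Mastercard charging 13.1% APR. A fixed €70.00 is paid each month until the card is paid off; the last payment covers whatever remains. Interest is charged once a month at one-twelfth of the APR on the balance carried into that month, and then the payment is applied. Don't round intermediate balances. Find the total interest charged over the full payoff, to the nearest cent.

Monthly rate r = 13.1%/12 = 1.09167% = 0.0109167.
Payoff takes n = ⌈−ln(1 − rB₀/P)/ln(1+r)⌉ = ⌈26.438⌉ = 27 payments; the last is €30.73.
Total paid = 26·€70.00 + €30.73 = €1,850.73.
Total interest = total paid − principal = €1,850.73 − €1,600.00 = €250.73.

€250.73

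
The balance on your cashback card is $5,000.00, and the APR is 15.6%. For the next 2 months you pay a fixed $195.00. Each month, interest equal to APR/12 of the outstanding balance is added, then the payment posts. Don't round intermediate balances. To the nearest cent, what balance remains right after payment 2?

Monthly rate r = 15.6%/12 = 1.3% = 0.013.
Each month: B ← B·(1+r) − $195.00.
Month 1: interest $65.00; balance after payment $4,870.00.
Month 2: interest $63.31; balance after payment $4,738.31.

$4,738.31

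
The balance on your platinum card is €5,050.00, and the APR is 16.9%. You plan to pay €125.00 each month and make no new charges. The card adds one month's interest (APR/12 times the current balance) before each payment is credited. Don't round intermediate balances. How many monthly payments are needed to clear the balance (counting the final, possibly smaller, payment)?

Monthly rate r = 16.9%/12 = 1.40833% = 0.0140833.
Recurrence: B ← B·(1+r) − €125.00.
Month 1: interest €71.12; balance after payment €4,996.12.
Month 2: interest €70.36; balance after payment €4,941.48.
Closed form: n = −ln(1 − rB₀/P)/ln(1+r) = −ln(0.43103)/ln(1.01408) ≈ 60.176, so the balance reaches zero during payment 61.

61 months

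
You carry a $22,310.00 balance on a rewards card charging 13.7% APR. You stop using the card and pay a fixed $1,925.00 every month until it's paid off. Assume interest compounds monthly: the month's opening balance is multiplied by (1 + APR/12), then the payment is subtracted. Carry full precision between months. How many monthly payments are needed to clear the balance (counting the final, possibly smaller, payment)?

Monthly rate r = 13.7%/12 = 1.14167% = 0.0114167.
Recurrence: B ← B·(1+r) − $1,925.00.
Month 1: interest $254.71; balance after payment $20,639.71.
Month 2: interest $235.64; balance after payment $18,950.34.
Closed form: n = −ln(1 − rB₀/P)/ln(1+r) = −ln(0.86769)/ln(1.01142) ≈ 12.502, so the balance reaches zero during payment 13.

13 payments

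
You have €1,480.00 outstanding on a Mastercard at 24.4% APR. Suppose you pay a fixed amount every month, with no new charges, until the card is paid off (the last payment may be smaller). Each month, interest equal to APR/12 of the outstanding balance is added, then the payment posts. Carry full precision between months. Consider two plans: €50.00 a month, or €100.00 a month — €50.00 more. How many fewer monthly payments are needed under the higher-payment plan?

Monthly rate r = 24.4%/12 = 2.03333% = 0.0203333.
At €50.00/mo: n = ⌈−ln(1 − rB₀/P)/ln(1+r)⌉ = 46 payments (last €37.72); total interest = total paid − €1,480.00 = €807.72.
At €100.00/mo: 18 payments (last €78.71); total interest €298.71.
Payments saved = 46 − 18 = 28.

28 fewer payments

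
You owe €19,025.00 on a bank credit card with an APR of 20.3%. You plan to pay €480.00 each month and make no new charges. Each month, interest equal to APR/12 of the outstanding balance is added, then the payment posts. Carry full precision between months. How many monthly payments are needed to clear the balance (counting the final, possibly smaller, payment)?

67 months

Monthly rate r = 20.3%/12 = 1.69167% = 0.0169167.
Recurrence: B ← B·(1+r) − €480.00.
Month 1: interest €321.84; balance after payment €18,866.84.
Month 2: interest €319.16; balance after payment €18,706.00.
Closed form: n = −ln(1 − rB₀/P)/ln(1+r) = −ln(0.3295)/ln(1.01692) ≈ 66.180, so the balance reaches zero during payment 67.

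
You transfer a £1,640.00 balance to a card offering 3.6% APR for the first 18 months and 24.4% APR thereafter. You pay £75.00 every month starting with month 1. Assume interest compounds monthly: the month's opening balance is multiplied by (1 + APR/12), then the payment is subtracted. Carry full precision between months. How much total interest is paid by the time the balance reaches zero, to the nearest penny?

£76.93

Promo months 1–18 at r₀ = 3.6%/12 = 0.003; months 19+ at r₁ = 24.4%/12 = 0.0203333.
After month 18: iterate B ← B·(1+r₀) − £75.00 for 18 months → £345.87.
Then at r₁ with £75.00/mo: n₂ = −ln(1 − r₁·B/P)/ln(1+r₁) ≈ 4.89 → 5 more payments.
Total paid = 22·£75.00 + £66.93 = £1,716.93; interest = £1,716.93 − £1,640.00 = £76.93.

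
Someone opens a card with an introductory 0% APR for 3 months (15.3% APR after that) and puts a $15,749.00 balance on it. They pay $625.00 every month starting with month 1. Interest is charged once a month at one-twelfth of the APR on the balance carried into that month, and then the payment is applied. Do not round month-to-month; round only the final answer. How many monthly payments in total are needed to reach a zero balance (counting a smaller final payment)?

30 months

Promo months 1–3 at r₀ = 0%/12 = 0; months 4+ at r₁ = 15.3%/12 = 0.01275.
After month 3 (no interest yet): B = $15,749.00 − 3·$625.00 = $13,874.00.
Then at r₁ with $625.00/mo: n₂ = −ln(1 − r₁·B/P)/ln(1+r₁) ≈ 26.26 → 27 more payments.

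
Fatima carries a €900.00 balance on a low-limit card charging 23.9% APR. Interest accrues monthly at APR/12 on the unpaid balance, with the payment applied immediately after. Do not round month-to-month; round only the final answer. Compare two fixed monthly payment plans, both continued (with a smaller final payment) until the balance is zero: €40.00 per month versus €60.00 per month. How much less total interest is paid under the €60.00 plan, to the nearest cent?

Monthly rate r = 23.9%/12 = 1.99167% = 0.0199167.
At €40.00/mo: n = ⌈−ln(1 − rB₀/P)/ln(1+r)⌉ = 31 payments (last €5.74); total interest = total paid − €900.00 = €305.74.
At €60.00/mo: 18 payments (last €59.74); total interest €179.74.
Interest saved = €305.74 − €179.74 = €126.00.

€126.00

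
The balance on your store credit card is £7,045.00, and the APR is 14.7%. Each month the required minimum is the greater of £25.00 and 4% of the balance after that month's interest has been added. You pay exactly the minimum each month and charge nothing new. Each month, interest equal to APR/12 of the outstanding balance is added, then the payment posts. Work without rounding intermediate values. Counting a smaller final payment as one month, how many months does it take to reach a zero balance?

Monthly rate r = 14.7%/12 = 1.225% = 0.01225.
While 4% of the post-interest balance exceeds £25.00, each month B ← (B·(1+r))·(1 − 0.04), i.e. B shrinks by the factor (1+r)·0.96 = 0.97176.
This holds for months 1–85. Entering month 86 the balance is £617.16; 4% of the post-interest balance is now below £25.00, so the flat £25.00 minimum applies from here.
From month 86 a fixed £25.00 at rate r clears £617.16 in 30 more payments. Total: 85 + 30 = 115 months.

115 months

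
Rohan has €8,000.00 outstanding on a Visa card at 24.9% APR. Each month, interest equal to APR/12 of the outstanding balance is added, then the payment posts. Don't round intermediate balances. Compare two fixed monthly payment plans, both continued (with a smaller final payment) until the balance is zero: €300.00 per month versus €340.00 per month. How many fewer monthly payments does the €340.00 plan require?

7 fewer payments

Monthly rate r = 24.9%/12 = 2.075% = 0.02075.
At €300.00/mo: n = ⌈−ln(1 − rB₀/P)/ln(1+r)⌉ = 40 payments (last €73.23); total interest = total paid − €8,000.00 = €3,773.23.
At €340.00/mo: 33 payments (last €210.83); total interest €3,090.83.
Payments saved = 40 − 33 = 7.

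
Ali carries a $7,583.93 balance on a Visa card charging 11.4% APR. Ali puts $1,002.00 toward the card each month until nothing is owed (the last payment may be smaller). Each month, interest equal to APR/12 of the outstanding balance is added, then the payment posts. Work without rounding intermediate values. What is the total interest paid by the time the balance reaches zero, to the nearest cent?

$324.26

Monthly rate r = 11.4%/12 = 0.95% = 0.0095.
Payoff takes n = ⌈−ln(1 − rB₀/P)/ln(1+r)⌉ = ⌈7.892⌉ = 8 payments; the last is $894.19.
Total paid = 7·$1,002.00 + $894.19 = $7,908.19.
Total interest = total paid − principal = $7,908.19 − $7,583.93 = $324.26.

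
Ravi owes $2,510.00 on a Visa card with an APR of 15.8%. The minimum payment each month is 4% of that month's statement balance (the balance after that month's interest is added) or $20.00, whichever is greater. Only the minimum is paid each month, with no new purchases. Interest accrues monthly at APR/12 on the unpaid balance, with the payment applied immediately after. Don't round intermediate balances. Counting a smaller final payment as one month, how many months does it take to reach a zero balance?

Monthly rate r = 15.8%/12 = 1.31667% = 0.0131667.
While 4% of the post-interest balance exceeds $20.00, each month B ← (B·(1+r))·(1 − 0.04), i.e. B shrinks by the factor (1+r)·0.96 = 0.97264.
This holds for months 1–59. Entering month 60 the balance is $488.48; 4% of the post-interest balance is now below $20.00, so the flat $20.00 minimum applies from here.
From month 60 a fixed $20.00 at rate r clears $488.48 in 30 more payments. Total: 59 + 30 = 89 months.

89 months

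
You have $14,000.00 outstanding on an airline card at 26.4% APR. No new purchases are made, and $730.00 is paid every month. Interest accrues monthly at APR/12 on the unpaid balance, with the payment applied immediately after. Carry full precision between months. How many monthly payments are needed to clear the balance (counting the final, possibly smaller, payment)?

26 months

Monthly rate r = 26.4%/12 = 2.2% = 0.022.
Recurrence: B ← B·(1+r) − $730.00.
Month 1: interest $308.00; balance after payment $13,578.00.
Month 2: interest $298.72; balance after payment $13,146.72.
Closed form: n = −ln(1 − rB₀/P)/ln(1+r) = −ln(0.57808)/ln(1.022) ≈ 25.184, so the balance reaches zero during payment 26.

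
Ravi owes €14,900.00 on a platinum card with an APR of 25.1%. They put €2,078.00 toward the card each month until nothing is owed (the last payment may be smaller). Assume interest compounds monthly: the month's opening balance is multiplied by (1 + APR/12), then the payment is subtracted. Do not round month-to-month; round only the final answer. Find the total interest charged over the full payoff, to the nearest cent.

Monthly rate r = 25.1%/12 = 2.09167% = 0.0209167.
Payoff takes n = ⌈−ln(1 − rB₀/P)/ln(1+r)⌉ = ⌈7.850⌉ = 8 payments; the last is €1,768.35.
Total paid = 7·€2,078.00 + €1,768.35 = €16,314.35.
Total interest = total paid − principal = €16,314.35 − €14,900.00 = €1,414.35.

€1,414.35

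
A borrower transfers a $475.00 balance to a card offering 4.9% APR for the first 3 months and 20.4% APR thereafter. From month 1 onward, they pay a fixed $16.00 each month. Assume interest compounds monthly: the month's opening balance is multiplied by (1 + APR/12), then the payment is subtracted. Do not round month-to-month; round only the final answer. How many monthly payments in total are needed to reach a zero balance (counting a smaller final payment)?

Promo months 1–3 at r₀ = 4.9%/12 = 0.00408333; months 4+ at r₁ = 20.4%/12 = 0.017.
After month 3: iterate B ← B·(1+r₀) − $16.00 for 3 months → $432.65.
Then at r₁ with $16.00/mo: n₂ = −ln(1 − r₁·B/P)/ln(1+r₁) ≈ 36.52 → 37 more payments.

40 months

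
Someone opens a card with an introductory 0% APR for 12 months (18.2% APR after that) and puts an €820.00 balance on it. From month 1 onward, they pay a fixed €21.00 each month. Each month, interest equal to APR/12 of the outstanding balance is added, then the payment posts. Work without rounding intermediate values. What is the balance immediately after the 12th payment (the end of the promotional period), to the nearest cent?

Promo months 1–12 at r₀ = 0%/12 = 0; months 13+ at r₁ = 18.2%/12 = 0.0151667.
After month 12 (no interest yet): B = €820.00 − 12·€21.00 = €568.00.

€568.00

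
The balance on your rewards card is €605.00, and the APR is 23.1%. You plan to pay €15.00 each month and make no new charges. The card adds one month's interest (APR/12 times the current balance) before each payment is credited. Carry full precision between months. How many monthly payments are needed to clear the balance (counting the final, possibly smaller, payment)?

79 payments

Monthly rate r = 23.1%/12 = 1.925% = 0.01925.
Recurrence: B ← B·(1+r) − €15.00.
Month 1: interest €11.65; balance after payment €601.65.
Month 2: interest €11.58; balance after payment €598.23.
Closed form: n = −ln(1 − rB₀/P)/ln(1+r) = −ln(0.22358)/ln(1.01925) ≈ 78.563, so the balance reaches zero during payment 79.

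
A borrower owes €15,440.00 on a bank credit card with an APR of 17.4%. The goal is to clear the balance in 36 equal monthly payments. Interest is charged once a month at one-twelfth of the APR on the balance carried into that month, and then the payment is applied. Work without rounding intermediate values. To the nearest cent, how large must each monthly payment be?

€553.56

Monthly rate r = 17.4%/12 = 1.45% = 0.0145.
Level-payment amortization: P = B₀·r / (1 − (1+r)^(−n)) = 15440.00·0.0145 / (1 − 1.0145^(−36)).
Denominator 1 − (1+r)^(−36) = 0.404439137.
P = 223.88 / 0.404439137 ≈ 553.56.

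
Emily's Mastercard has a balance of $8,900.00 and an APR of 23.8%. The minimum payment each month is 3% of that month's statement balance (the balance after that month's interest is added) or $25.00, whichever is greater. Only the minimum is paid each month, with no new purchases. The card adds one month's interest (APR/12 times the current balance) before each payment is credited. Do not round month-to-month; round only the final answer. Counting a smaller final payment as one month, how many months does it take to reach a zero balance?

Monthly rate r = 23.8%/12 = 1.98333% = 0.0198333.
While 3% of the post-interest balance exceeds $25.00, each month B ← (B·(1+r))·(1 − 0.03), i.e. B shrinks by the factor (1+r)·0.97 = 0.98924.
This holds for months 1–221. Entering month 222 the balance is $814.51; 3% of the post-interest balance is now below $25.00, so the flat $25.00 minimum applies from here.
From month 222 a fixed $25.00 at rate r clears $814.51 in 53 more payments. Total: 221 + 53 = 274 months.

274 months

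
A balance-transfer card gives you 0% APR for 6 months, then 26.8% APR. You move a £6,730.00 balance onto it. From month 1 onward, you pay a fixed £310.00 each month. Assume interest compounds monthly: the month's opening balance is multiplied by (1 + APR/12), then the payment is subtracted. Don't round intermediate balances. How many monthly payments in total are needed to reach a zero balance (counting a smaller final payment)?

Promo months 1–6 at r₀ = 0%/12 = 0; months 7+ at r₁ = 26.8%/12 = 0.0223333.
After month 6 (no interest yet): B = £6,730.00 − 6·£310.00 = £4,870.00.
Then at r₁ with £310.00/mo: n₂ = −ln(1 − r₁·B/P)/ln(1+r₁) ≈ 19.56 → 20 more payments.

26 months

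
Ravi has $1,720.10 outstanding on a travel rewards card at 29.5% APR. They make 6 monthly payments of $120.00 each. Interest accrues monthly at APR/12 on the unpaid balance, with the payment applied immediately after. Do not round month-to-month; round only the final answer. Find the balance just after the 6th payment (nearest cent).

Monthly rate r = 29.5%/12 = 2.45833% = 0.0245833.
Each month: B ← B·(1+r) − $120.00.
Month 1: interest $42.29; balance after payment $1,642.39.
Month 2: interest $40.38; balance after payment $1,562.76.
Month 3: interest $38.42; balance after payment $1,481.18.
Month 4: interest $36.41; balance after payment $1,397.59.
Month 5: interest $34.36; balance after payment $1,311.95.
Month 6: interest $32.25; balance after payment $1,224.20.

$1,224.20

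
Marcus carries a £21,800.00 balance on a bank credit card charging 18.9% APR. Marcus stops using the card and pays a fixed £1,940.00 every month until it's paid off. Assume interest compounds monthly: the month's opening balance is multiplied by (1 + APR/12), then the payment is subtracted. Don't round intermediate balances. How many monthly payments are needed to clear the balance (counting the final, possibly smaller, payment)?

13 payments

Monthly rate r = 18.9%/12 = 1.575% = 0.01575.
Recurrence: B ← B·(1+r) − £1,940.00.
Month 1: interest £343.35; balance after payment £20,203.35.
Month 2: interest £318.20; balance after payment £18,581.55.
Closed form: n = −ln(1 − rB₀/P)/ln(1+r) = −ln(0.82302)/ln(1.01575) ≈ 12.464, so the balance reaches zero during payment 13.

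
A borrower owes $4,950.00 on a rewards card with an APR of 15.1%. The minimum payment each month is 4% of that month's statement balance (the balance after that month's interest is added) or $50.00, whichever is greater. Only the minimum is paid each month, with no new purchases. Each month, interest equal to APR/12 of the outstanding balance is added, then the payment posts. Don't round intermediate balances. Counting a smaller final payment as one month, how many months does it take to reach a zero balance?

79 months

Monthly rate r = 15.1%/12 = 1.25833% = 0.0125833.
While 4% of the post-interest balance exceeds $50.00, each month B ← (B·(1+r))·(1 − 0.04), i.e. B shrinks by the factor (1+r)·0.96 = 0.97208.
This holds for months 1–50. Entering month 51 the balance is $1,201.45; 4% of the post-interest balance is now below $50.00, so the flat $50.00 minimum applies from here.
From month 51 a fixed $50.00 at rate r clears $1,201.45 in 29 more payments. Total: 50 + 29 = 79 months.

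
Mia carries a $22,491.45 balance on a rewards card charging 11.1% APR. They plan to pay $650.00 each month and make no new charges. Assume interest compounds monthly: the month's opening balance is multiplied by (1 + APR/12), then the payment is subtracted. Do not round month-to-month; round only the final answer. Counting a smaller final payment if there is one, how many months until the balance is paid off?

42 months

Monthly rate r = 11.1%/12 = 0.925% = 0.00925.
Recurrence: B ← B·(1+r) − $650.00.
Month 1: interest $208.05; balance after payment $22,049.50.
Month 2: interest $203.96; balance after payment $21,603.45.
Closed form: n = −ln(1 − rB₀/P)/ln(1+r) = −ln(0.67993)/ln(1.00925) ≈ 41.897, so the balance reaches zero during payment 42.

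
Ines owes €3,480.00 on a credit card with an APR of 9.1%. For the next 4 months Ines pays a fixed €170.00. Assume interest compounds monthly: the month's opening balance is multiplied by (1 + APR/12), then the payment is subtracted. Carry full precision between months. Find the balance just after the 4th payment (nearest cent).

Monthly rate r = 9.1%/12 = 0.758333% = 0.00758333.
Each month: B ← B·(1+r) − €170.00.
Month 1: interest €26.39; balance after payment €3,336.39.
Month 2: interest €25.30; balance after payment €3,191.69.
Month 3: interest €24.20; balance after payment €3,045.89.
Month 4: interest €23.10; balance after payment €2,898.99.

€2,898.99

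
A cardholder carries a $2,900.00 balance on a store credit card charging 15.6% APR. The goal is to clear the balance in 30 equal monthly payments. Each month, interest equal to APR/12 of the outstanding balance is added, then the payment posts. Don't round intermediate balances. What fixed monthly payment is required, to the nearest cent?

$117.36

Monthly rate r = 15.6%/12 = 1.3% = 0.013.
Level-payment amortization: P = B₀·r / (1 − (1+r)^(−n)) = 2900.00·0.013 / (1 − 1.013^(−30)).
Denominator 1 − (1+r)^(−30) = 0.321239378.
P = 37.7 / 0.321239378 ≈ 117.36.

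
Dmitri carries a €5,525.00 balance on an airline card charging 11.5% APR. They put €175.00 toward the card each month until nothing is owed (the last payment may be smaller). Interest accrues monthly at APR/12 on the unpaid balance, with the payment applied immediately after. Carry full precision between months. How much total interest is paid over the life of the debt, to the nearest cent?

Monthly rate r = 11.5%/12 = 0.958333% = 0.00958333.
Payoff takes n = ⌈−ln(1 − rB₀/P)/ln(1+r)⌉ = ⌈37.780⌉ = 38 payments; the last is €136.71.
Total paid = 37·€175.00 + €136.71 = €6,611.71.
Total interest = total paid − principal = €6,611.71 − €5,525.00 = €1,086.71.

€1,086.71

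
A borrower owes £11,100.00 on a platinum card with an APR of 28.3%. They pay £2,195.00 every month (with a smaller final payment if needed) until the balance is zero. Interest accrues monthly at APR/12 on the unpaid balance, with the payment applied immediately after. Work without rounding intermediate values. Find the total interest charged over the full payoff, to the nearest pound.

Monthly rate r = 28.3%/12 = 2.35833% = 0.0235833.
Payoff takes n = ⌈−ln(1 − rB₀/P)/ln(1+r)⌉ = ⌈5.448⌉ = 6 payments; the last is £989.88.
Total paid = 5·£2,195.00 + £989.88 = £11,964.88.
Total interest = total paid − principal = £11,964.88 − £11,100.00 = £864.88.

£865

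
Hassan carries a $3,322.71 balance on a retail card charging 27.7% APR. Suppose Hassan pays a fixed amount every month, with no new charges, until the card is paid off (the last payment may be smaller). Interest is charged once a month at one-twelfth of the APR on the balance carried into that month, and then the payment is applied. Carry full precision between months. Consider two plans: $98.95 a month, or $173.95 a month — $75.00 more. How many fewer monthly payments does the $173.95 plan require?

Monthly rate r = 27.7%/12 = 2.30833% = 0.0230833.
At $98.95/mo: n = ⌈−ln(1 − rB₀/P)/ln(1+r)⌉ = 66 payments (last $38.76); total interest = total paid − $3,322.71 = $3,147.80.
At $173.95/mo: 26 payments (last $83.97); total interest $1,110.01.
Payments saved = 66 − 26 = 40.

40 fewer payments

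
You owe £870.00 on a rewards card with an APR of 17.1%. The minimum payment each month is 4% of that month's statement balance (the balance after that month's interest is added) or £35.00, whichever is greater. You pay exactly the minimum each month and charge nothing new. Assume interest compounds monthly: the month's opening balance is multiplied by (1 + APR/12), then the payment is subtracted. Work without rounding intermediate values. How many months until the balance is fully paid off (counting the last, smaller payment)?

31 months

Monthly rate r = 17.1%/12 = 1.425% = 0.01425.
While 4% of the post-interest balance exceeds £35.00, each month B ← (B·(1+r))·(1 − 0.04), i.e. B shrinks by the factor (1+r)·0.96 = 0.97368.
This holds for months 1–1. Entering month 2 the balance is £847.10; 4% of the post-interest balance is now below £35.00, so the flat £35.00 minimum applies from here.
From month 2 a fixed £35.00 at rate r clears £847.10 in 30 more payments. Total: 1 + 30 = 31 months.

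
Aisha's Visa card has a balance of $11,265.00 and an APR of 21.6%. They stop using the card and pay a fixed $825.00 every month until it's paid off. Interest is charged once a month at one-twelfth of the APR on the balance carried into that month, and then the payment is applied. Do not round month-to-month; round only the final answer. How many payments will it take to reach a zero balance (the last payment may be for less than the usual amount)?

Monthly rate r = 21.6%/12 = 1.8% = 0.018.
Recurrence: B ← B·(1+r) − $825.00.
Month 1: interest $202.77; balance after payment $10,642.77.
Month 2: interest $191.57; balance after payment $10,009.34.
Closed form: n = −ln(1 − rB₀/P)/ln(1+r) = −ln(0.75422)/ln(1.018) ≈ 15.811, so the balance reaches zero during payment 16.

16 months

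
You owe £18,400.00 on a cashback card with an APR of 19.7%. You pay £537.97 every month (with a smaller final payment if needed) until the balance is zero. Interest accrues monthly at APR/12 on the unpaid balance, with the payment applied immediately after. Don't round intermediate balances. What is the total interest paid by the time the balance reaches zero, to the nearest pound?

£8,837

Monthly rate r = 19.7%/12 = 1.64167% = 0.0164167.
Payoff takes n = ⌈−ln(1 − rB₀/P)/ln(1+r)⌉ = ⌈50.627⌉ = 51 payments; the last is £338.41.
Total paid = 50·£537.97 + £338.41 = £27,236.91.
Total interest = total paid − principal = £27,236.91 − £18,400.00 = £8,836.91.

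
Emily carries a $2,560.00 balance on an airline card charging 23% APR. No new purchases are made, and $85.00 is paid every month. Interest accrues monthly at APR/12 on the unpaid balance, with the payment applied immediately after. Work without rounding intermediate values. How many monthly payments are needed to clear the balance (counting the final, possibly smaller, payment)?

46 payments

Monthly rate r = 23%/12 = 1.91667% = 0.0191667.
Recurrence: B ← B·(1+r) − $85.00.
Month 1: interest $49.07; balance after payment $2,524.07.
Month 2: interest $48.38; balance after payment $2,487.44.
Closed form: n = −ln(1 − rB₀/P)/ln(1+r) = −ln(0.42275)/ln(1.01917) ≈ 45.350, so the balance reaches zero during payment 46.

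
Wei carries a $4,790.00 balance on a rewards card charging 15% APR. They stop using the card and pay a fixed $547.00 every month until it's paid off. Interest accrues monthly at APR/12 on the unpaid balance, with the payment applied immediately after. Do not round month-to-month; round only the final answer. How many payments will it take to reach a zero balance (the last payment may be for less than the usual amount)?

Monthly rate r = 15%/12 = 1.25% = 0.0125.
Recurrence: B ← B·(1+r) − $547.00.
Month 1: interest $59.88; balance after payment $4,302.88.
Month 2: interest $53.79; balance after payment $3,809.66.
Closed form: n = −ln(1 − rB₀/P)/ln(1+r) = −ln(0.89054)/ln(1.0125) ≈ 9.332, so the balance reaches zero during payment 10.

10 months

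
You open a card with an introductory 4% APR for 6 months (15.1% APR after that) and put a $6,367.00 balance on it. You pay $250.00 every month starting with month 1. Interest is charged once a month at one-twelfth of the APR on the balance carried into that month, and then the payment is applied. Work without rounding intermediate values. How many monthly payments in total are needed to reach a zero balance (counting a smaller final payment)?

30 months

Promo months 1–6 at r₀ = 4%/12 = 0.00333333; months 7+ at r₁ = 15.1%/12 = 0.0125833.
After month 6: iterate B ← B·(1+r₀) − $250.00 for 6 months → $4,982.85.
Then at r₁ with $250.00/mo: n₂ = −ln(1 − r₁·B/P)/ln(1+r₁) ≈ 23.09 → 24 more payments.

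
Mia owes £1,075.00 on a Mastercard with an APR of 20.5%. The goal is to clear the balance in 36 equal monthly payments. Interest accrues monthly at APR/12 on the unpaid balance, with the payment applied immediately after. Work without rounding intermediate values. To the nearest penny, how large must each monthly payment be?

Monthly rate r = 20.5%/12 = 1.70833% = 0.0170833.
Level-payment amortization: P = B₀·r / (1 − (1+r)^(−n)) = 1075.00·0.0170833 / (1 − 1.01708^(−36)).
Denominator 1 − (1+r)^(−36) = 0.456543681.
P = 18.3646 / 0.456543681 ≈ 40.23.

£40.23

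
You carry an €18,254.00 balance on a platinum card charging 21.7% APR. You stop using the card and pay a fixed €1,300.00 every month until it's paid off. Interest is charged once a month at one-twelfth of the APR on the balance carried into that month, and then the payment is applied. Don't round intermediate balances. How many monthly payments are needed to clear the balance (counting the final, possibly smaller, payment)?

17 payments

Monthly rate r = 21.7%/12 = 1.80833% = 0.0180833.
Recurrence: B ← B·(1+r) − €1,300.00.
Month 1: interest €330.09; balance after payment €17,284.09.
Month 2: interest €312.55; balance after payment €16,296.65.
Closed form: n = −ln(1 − rB₀/P)/ln(1+r) = −ln(0.74608)/ln(1.01808) ≈ 16.344, so the balance reaches zero during payment 17.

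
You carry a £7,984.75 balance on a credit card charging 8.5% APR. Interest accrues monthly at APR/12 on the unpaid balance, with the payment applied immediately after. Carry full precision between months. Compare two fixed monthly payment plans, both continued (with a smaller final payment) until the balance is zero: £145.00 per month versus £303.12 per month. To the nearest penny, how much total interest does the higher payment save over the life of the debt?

£1,287.29

Monthly rate r = 8.5%/12 = 0.708333% = 0.00708333.
At £145.00/mo: n = ⌈−ln(1 − rB₀/P)/ln(1+r)⌉ = 71 payments (last £6.36); total interest = total paid − £7,984.75 = £2,171.61.
At £303.12/mo: 30 payments (last £78.59); total interest £884.32.
Interest saved = £2,171.61 − £884.32 = £1,287.29.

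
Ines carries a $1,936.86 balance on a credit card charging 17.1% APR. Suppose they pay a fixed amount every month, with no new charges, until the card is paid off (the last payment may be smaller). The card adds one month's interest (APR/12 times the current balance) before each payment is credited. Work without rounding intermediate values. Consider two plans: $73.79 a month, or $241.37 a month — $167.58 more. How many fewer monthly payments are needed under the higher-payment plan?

25 fewer payments

Monthly rate r = 17.1%/12 = 1.425% = 0.01425.
At $73.79/mo: n = ⌈−ln(1 − rB₀/P)/ln(1+r)⌉ = 34 payments (last $8.05); total interest = total paid − $1,936.86 = $506.26.
At $241.37/mo: 9 payments (last $140.91); total interest $135.01.
Payments saved = 34 − 9 = 25.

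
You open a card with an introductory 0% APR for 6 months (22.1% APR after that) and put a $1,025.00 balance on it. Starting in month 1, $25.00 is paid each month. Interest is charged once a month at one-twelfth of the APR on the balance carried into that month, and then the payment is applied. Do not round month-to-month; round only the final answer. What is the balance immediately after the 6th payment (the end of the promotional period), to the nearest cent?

Promo months 1–6 at r₀ = 0%/12 = 0; months 7+ at r₁ = 22.1%/12 = 0.0184167.
After month 6 (no interest yet): B = $1,025.00 − 6·$25.00 = $875.00.

$875.00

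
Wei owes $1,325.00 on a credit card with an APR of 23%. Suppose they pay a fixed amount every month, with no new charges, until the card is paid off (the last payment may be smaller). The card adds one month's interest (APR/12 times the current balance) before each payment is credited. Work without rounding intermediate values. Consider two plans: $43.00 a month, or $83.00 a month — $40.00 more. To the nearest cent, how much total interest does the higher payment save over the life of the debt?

Monthly rate r = 23%/12 = 1.91667% = 0.0191667.
At $43.00/mo: n = ⌈−ln(1 − rB₀/P)/ln(1+r)⌉ = 48 payments (last $1.73); total interest = total paid − $1,325.00 = $697.73.
At $83.00/mo: 20 payments (last $19.93); total interest $271.93.
Interest saved = $697.73 − $271.93 = $425.80.

$425.80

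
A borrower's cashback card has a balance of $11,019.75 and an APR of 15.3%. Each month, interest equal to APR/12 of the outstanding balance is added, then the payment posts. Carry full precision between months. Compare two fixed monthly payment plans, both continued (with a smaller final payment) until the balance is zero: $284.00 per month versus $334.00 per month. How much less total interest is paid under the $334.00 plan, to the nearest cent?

Monthly rate r = 15.3%/12 = 1.275% = 0.01275.
At $284.00/mo: n = ⌈−ln(1 − rB₀/P)/ln(1+r)⌉ = 54 payments (last $250.65); total interest = total paid − $11,019.75 = $4,282.90.
At $334.00/mo: 44 payments (last $28.86); total interest $3,371.11.
Interest saved = $4,282.90 − $3,371.11 = $911.79.

$911.79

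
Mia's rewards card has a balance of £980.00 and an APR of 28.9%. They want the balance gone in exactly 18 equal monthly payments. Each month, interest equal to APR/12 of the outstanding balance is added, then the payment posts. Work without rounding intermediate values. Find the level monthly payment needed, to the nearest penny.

£67.74

Monthly rate r = 28.9%/12 = 2.40833% = 0.0240833.
Level-payment amortization: P = B₀·r / (1 − (1+r)^(−n)) = 980.00·0.0240833 / (1 − 1.02408^(−18)).
Denominator 1 − (1+r)^(−18) = 0.34842467.
P = 23.6017 / 0.34842467 ≈ 67.74.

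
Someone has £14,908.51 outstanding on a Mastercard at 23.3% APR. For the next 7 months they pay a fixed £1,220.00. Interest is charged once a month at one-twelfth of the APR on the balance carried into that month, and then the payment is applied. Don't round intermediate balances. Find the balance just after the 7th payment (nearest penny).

£8,002.88

Monthly rate r = 23.3%/12 = 1.94167% = 0.0194167.
Each month: B ← B·(1+r) − £1,220.00.
Month 1: interest £289.47; balance after payment £13,977.98.
Month 2: interest £271.41; balance after payment £13,029.39.
Month 3: interest £252.99; balance after payment £12,062.38.
Month 4: interest £234.21; balance after payment £11,076.59.
Month 5: interest £215.07; balance after payment £10,071.66.
Month 6: interest £195.56; balance after payment £9,047.22.
Month 7: interest £175.67; balance after payment £8,002.88.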